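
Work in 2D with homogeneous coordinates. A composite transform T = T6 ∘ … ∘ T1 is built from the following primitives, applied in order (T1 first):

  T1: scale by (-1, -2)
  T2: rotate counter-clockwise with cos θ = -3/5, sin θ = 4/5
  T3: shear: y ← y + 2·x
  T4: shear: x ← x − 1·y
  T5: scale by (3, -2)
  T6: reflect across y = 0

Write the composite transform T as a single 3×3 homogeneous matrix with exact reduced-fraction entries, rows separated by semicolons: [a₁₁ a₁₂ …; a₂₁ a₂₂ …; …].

T1 = [-1 0 0; 0 -2 0; 0 0 1]
T2·T1 = [3/5 8/5 0; -4/5 6/5 0; 0 0 1]
T3·…·T1 = [3/5 8/5 0; 2/5 22/5 0; 0 0 1]
T4·…·T1 = [1/5 -14/5 0; 2/5 22/5 0; 0 0 1]
T5·…·T1 = [3/5 -42/5 0; -4/5 -44/5 0; 0 0 1]
T6·…·T1 = [3/5 -42/5 0; 4/5 44/5 0; 0 0 1]

T = [3/5 -42/5 0; 4/5 44/5 0; 0 0 1]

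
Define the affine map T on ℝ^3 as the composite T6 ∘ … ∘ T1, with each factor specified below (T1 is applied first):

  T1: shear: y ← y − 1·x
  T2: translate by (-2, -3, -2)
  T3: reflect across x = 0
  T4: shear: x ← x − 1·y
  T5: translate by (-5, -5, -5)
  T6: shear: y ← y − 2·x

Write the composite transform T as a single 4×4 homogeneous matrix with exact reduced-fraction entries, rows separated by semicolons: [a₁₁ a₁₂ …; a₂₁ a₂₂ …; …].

T1 = [1 0 0 0; -1 1 0 0; 0 0 1 0; 0 0 0 1]
T2·T1 = [1 0 0 -2; -1 1 0 -3; 0 0 1 -2; 0 0 0 1]
T3·…·T1 = [-1 0 0 2; -1 1 0 -3; 0 0 1 -2; 0 0 0 1]
T4·…·T1 = [0 -1 0 5; -1 1 0 -3; 0 0 1 -2; 0 0 0 1]
T5·…·T1 = [0 -1 0 0; -1 1 0 -8; 0 0 1 -7; 0 0 0 1]
T6·…·T1 = [0 -1 0 0; -1 3 0 -8; 0 0 1 -7; 0 0 0 1]

T = [0 -1 0 0; -1 3 0 -8; 0 0 1 -7; 0 0 0 1]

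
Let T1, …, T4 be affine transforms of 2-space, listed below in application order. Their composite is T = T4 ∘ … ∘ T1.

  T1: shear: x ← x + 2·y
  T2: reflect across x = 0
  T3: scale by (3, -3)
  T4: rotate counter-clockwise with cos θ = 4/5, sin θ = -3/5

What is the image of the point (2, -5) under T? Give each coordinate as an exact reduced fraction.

T(p) = (141/5, -12/5)

T1 shear: x ← x + 2·y: (2, -5) → (-8, -5)
T2 reflect across x = 0: (-8, -5) → (8, -5)
T3 scale by (3, -3): (8, -5) → (24, 15)
T4 rotate counter-clockwise with cos θ = 4/5, sin θ = -3/5: (24, 15) → (141/5, -12/5)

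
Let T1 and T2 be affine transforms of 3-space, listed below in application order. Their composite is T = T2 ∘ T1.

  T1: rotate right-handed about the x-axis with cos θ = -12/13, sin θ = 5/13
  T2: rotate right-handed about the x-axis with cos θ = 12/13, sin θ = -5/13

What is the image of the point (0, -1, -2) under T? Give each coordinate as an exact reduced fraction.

T(p) = (0, 359/169, 118/169)

T1 rotate right-handed about the x-axis with cos θ = -12/13, sin θ = 5/13: (0, -1, -2) → (0, 22/13, 19/13)
T2 rotate right-handed about the x-axis with cos θ = 12/13, sin θ = -5/13: (0, 22/13, 19/13) → (0, 359/169, 118/169)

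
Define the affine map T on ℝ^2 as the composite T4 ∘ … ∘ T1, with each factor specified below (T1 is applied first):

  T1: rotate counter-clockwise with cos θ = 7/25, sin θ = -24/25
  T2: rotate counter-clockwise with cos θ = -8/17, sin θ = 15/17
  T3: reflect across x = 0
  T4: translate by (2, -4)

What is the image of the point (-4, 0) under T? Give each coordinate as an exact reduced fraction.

T(p) = (2066/425, -2888/425)

T1 rotate counter-clockwise with cos θ = 7/25, sin θ = -24/25: (-4, 0) → (-28/25, 96/25)
T2 rotate counter-clockwise with cos θ = -8/17, sin θ = 15/17: (-28/25, 96/25) → (-1216/425, -1188/425)
T3 reflect across x = 0: (-1216/425, -1188/425) → (1216/425, -1188/425)
T4 translate by (2, -4): (1216/425, -1188/425) → (2066/425, -2888/425)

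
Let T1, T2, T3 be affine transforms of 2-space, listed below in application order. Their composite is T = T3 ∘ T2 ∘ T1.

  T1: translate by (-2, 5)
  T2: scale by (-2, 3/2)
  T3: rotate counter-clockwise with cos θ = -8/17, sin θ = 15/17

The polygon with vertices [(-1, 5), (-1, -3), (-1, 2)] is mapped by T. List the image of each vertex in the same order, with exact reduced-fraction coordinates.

image vertices: (-273/17, -30/17), (-93/17, 66/17), (-411/34, 6/17)

T1 translate by (-2, 5): (-1, 5) → (-3, 10); (-1, -3) → (-3, 2); (-1, 2) → (-3, 7)
T2 scale by (-2, 3/2): (-3, 10) → (6, 15); (-3, 2) → (6, 3); (-3, 7) → (6, 21/2)
T3 rotate counter-clockwise with cos θ = -8/17, sin θ = 15/17: (6, 15) → (-273/17, -30/17); (6, 3) → (-93/17, 66/17); (6, 21/2) → (-411/34, 6/17)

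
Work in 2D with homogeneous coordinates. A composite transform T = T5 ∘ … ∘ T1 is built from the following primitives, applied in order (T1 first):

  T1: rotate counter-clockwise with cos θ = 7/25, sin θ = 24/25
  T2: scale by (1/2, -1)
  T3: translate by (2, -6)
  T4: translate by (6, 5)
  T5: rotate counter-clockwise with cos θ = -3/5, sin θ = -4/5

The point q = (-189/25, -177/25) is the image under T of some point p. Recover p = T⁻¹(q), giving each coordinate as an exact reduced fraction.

T1 = [7/25 -24/25 0; 24/25 7/25 0; 0 0 1]
T2·T1 = [7/50 -12/25 0; -24/25 -7/25 0; 0 0 1]
T3·…·T1 = [7/50 -12/25 2; -24/25 -7/25 -6; 0 0 1]
T4·…·T1 = [7/50 -12/25 8; -24/25 -7/25 -1; 0 0 1]
T5·…·T1 = [-213/250 8/125 -28/5; 58/125 69/125 -29/5; 0 0 1]
det M = -1/2; M⁻¹ = [-138/125 16/125 -136/25; 116/125 213/125 377/25; 0 0 1]
M⁻¹ · (-189/25, -177/25)ᵀ = (2, -4)ᵀ

p = (2, -4)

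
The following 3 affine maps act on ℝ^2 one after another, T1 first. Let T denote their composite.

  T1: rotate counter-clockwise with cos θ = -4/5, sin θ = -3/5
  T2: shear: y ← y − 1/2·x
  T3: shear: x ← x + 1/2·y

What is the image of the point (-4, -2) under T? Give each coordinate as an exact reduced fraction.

T(p) = (7/2, 3)

T1 rotate counter-clockwise with cos θ = -4/5, sin θ = -3/5: (-4, -2) → (2, 4)
T2 shear: y ← y − 1/2·x: (2, 4) → (2, 3)
T3 shear: x ← x + 1/2·y: (2, 3) → (7/2, 3)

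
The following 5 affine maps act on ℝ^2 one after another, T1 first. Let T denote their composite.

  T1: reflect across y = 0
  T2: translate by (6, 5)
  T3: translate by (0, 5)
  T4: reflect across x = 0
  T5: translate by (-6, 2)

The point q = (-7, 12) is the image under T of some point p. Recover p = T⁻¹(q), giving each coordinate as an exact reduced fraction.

T1 = [1 0 0; 0 -1 0; 0 0 1]
T2·T1 = [1 0 6; 0 -1 5; 0 0 1]
T3·…·T1 = [1 0 6; 0 -1 10; 0 0 1]
T4·…·T1 = [-1 0 -6; 0 -1 10; 0 0 1]
T5·…·T1 = [-1 0 -12; 0 -1 12; 0 0 1]
det M = 1; M⁻¹ = [-1 0 -12; 0 -1 12; 0 0 1]
M⁻¹ · (-7, 12)ᵀ = (-5, 0)ᵀ

p = (-5, 0)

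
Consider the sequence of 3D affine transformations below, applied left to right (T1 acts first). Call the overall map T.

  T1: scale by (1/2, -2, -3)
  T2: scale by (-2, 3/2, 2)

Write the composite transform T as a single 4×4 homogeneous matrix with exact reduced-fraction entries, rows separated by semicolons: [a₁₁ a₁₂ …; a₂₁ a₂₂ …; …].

T = [-1 0 0 0; 0 -3 0 0; 0 0 -6 0; 0 0 0 1]

T1 = [1/2 0 0 0; 0 -2 0 0; 0 0 -3 0; 0 0 0 1]
T2·T1 = [-1 0 0 0; 0 -3 0 0; 0 0 -6 0; 0 0 0 1]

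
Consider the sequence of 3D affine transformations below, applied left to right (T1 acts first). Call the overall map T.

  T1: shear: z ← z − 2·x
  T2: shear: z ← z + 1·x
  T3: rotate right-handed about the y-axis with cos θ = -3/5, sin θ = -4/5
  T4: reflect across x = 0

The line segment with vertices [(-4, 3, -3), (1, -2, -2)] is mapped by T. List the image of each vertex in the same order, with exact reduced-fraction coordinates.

image vertices: (-8/5, 3, -19/5), (-9/5, -2, 13/5)

T1 shear: z ← z − 2·x: (-4, 3, -3) → (-4, 3, 5); (1, -2, -2) → (1, -2, -4)
T2 shear: z ← z + 1·x: (-4, 3, 5) → (-4, 3, 1); (1, -2, -4) → (1, -2, -3)
T3 rotate right-handed about the y-axis with cos θ = -3/5, sin θ = -4/5: (-4, 3, 1) → (8/5, 3, -19/5); (1, -2, -3) → (9/5, -2, 13/5)
T4 reflect across x = 0: (8/5, 3, -19/5) → (-8/5, 3, -19/5); (9/5, -2, 13/5) → (-9/5, -2, 13/5)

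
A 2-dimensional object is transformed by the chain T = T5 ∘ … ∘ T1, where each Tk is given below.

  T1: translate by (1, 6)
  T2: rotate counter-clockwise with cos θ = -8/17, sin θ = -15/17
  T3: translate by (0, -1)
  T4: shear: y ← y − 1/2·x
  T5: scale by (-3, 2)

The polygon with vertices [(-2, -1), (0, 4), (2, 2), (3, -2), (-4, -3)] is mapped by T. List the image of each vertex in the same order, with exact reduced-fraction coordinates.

T1 translate by (1, 6): (-2, -1) → (-1, 5); (0, 4) → (1, 10); (2, 2) → (3, 8); (3, -2) → (4, 4); (-4, -3) → (-3, 3)
T2 rotate counter-clockwise with cos θ = -8/17, sin θ = -15/17: (-1, 5) → (83/17, -25/17); (1, 10) → (142/17, -95/17); (3, 8) → (96/17, -109/17); (4, 4) → (28/17, -92/17); (-3, 3) → (69/17, 21/17)
T3 translate by (0, -1): (83/17, -25/17) → (83/17, -42/17); (142/17, -95/17) → (142/17, -112/17); (96/17, -109/17) → (96/17, -126/17); (28/17, -92/17) → (28/17, -109/17); (69/17, 21/17) → (69/17, 4/17)
T4 shear: y ← y − 1/2·x: (83/17, -42/17) → (83/17, -167/34); (142/17, -112/17) → (142/17, -183/17); (96/17, -126/17) → (96/17, -174/17); (28/17, -109/17) → (28/17, -123/17); (69/17, 4/17) → (69/17, -61/34)
T5 scale by (-3, 2): (83/17, -167/34) → (-249/17, -167/17); (142/17, -183/17) → (-426/17, -366/17); (96/17, -174/17) → (-288/17, -348/17); (28/17, -123/17) → (-84/17, -246/17); (69/17, -61/34) → (-207/17, -61/17)

image vertices: (-249/17, -167/17), (-426/17, -366/17), (-288/17, -348/17), (-84/17, -246/17), (-207/17, -61/17)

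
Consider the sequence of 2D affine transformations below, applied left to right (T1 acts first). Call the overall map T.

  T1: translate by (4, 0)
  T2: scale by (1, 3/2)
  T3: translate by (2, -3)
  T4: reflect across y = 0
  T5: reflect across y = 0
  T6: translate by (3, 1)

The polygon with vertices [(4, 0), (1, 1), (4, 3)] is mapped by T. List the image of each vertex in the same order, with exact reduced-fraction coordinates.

image vertices: (13, -2), (10, -1/2), (13, 5/2)

T1 translate by (4, 0): (4, 0) → (8, 0); (1, 1) → (5, 1); (4, 3) → (8, 3)
T2 scale by (1, 3/2): (8, 0) → (8, 0); (5, 1) → (5, 3/2); (8, 3) → (8, 9/2)
T3 translate by (2, -3): (8, 0) → (10, -3); (5, 3/2) → (7, -3/2); (8, 9/2) → (10, 3/2)
T4 reflect across y = 0: (10, -3) → (10, 3); (7, -3/2) → (7, 3/2); (10, 3/2) → (10, -3/2)
T5 reflect across y = 0: (10, 3) → (10, -3); (7, 3/2) → (7, -3/2); (10, -3/2) → (10, 3/2)
T6 translate by (3, 1): (10, -3) → (13, -2); (7, -3/2) → (10, -1/2); (10, 3/2) → (13, 5/2)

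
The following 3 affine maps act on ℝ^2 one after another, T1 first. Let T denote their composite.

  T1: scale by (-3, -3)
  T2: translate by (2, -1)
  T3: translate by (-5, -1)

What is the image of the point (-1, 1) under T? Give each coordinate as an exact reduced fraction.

T(p) = (0, -5)

T1 scale by (-3, -3): (-1, 1) → (3, -3)
T2 translate by (2, -1): (3, -3) → (5, -4)
T3 translate by (-5, -1): (5, -4) → (0, -5)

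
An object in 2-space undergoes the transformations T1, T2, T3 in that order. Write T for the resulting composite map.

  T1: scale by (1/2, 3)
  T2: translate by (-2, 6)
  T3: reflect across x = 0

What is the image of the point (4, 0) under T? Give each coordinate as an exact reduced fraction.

T1 scale by (1/2, 3): (4, 0) → (2, 0)
T2 translate by (-2, 6): (2, 0) → (0, 6)
T3 reflect across x = 0: (0, 6) → (0, 6)

T(p) = (0, 6)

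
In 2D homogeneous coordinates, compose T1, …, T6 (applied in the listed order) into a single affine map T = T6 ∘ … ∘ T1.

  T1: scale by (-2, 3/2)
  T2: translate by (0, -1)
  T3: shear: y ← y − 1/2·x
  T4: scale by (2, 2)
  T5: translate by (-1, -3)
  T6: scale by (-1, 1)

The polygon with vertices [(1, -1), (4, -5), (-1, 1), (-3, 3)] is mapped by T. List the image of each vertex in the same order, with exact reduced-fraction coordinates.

T1 scale by (-2, 3/2): (1, -1) → (-2, -3/2); (4, -5) → (-8, -15/2); (-1, 1) → (2, 3/2); (-3, 3) → (6, 9/2)
T2 translate by (0, -1): (-2, -3/2) → (-2, -5/2); (-8, -15/2) → (-8, -17/2); (2, 3/2) → (2, 1/2); (6, 9/2) → (6, 7/2)
T3 shear: y ← y − 1/2·x: (-2, -5/2) → (-2, -3/2); (-8, -17/2) → (-8, -9/2); (2, 1/2) → (2, -1/2); (6, 7/2) → (6, 1/2)
T4 scale by (2, 2): (-2, -3/2) → (-4, -3); (-8, -9/2) → (-16, -9); (2, -1/2) → (4, -1); (6, 1/2) → (12, 1)
T5 translate by (-1, -3): (-4, -3) → (-5, -6); (-16, -9) → (-17, -12); (4, -1) → (3, -4); (12, 1) → (11, -2)
T6 scale by (-1, 1): (-5, -6) → (5, -6); (-17, -12) → (17, -12); (3, -4) → (-3, -4); (11, -2) → (-11, -2)

image vertices: (5, -6), (17, -12), (-3, -4), (-11, -2)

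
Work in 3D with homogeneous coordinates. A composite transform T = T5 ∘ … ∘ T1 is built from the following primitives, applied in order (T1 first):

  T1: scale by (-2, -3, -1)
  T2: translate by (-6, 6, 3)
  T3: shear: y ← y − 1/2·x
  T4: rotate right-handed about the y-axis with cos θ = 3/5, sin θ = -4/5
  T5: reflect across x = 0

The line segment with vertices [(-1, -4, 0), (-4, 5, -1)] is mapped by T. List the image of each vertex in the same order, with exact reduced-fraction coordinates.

image vertices: (24/5, 20, -7/5), (2, -10, 4)

T1 scale by (-2, -3, -1): (-1, -4, 0) → (2, 12, 0); (-4, 5, -1) → (8, -15, 1)
T2 translate by (-6, 6, 3): (2, 12, 0) → (-4, 18, 3); (8, -15, 1) → (2, -9, 4)
T3 shear: y ← y − 1/2·x: (-4, 18, 3) → (-4, 20, 3); (2, -9, 4) → (2, -10, 4)
T4 rotate right-handed about the y-axis with cos θ = 3/5, sin θ = -4/5: (-4, 20, 3) → (-24/5, 20, -7/5); (2, -10, 4) → (-2, -10, 4)
T5 reflect across x = 0: (-24/5, 20, -7/5) → (24/5, 20, -7/5); (-2, -10, 4) → (2, -10, 4)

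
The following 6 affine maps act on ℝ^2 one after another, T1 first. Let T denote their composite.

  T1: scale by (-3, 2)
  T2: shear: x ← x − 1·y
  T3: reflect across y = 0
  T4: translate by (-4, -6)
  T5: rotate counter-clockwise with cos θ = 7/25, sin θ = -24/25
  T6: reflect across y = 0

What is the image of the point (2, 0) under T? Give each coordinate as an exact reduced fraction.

T1 scale by (-3, 2): (2, 0) → (-6, 0)
T2 shear: x ← x − 1·y: (-6, 0) → (-6, 0)
T3 reflect across y = 0: (-6, 0) → (-6, 0)
T4 translate by (-4, -6): (-6, 0) → (-10, -6)
T5 rotate counter-clockwise with cos θ = 7/25, sin θ = -24/25: (-10, -6) → (-214/25, 198/25)
T6 reflect across y = 0: (-214/25, 198/25) → (-214/25, -198/25)

T(p) = (-214/25, -198/25)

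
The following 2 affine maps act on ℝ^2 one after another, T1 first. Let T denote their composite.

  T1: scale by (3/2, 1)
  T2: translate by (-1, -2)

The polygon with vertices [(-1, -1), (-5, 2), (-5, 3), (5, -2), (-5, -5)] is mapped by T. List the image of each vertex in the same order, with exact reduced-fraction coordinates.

T1 scale by (3/2, 1): (-1, -1) → (-3/2, -1); (-5, 2) → (-15/2, 2); (-5, 3) → (-15/2, 3); (5, -2) → (15/2, -2); (-5, -5) → (-15/2, -5)
T2 translate by (-1, -2): (-3/2, -1) → (-5/2, -3); (-15/2, 2) → (-17/2, 0); (-15/2, 3) → (-17/2, 1); (15/2, -2) → (13/2, -4); (-15/2, -5) → (-17/2, -7)

image vertices: (-5/2, -3), (-17/2, 0), (-17/2, 1), (13/2, -4), (-17/2, -7)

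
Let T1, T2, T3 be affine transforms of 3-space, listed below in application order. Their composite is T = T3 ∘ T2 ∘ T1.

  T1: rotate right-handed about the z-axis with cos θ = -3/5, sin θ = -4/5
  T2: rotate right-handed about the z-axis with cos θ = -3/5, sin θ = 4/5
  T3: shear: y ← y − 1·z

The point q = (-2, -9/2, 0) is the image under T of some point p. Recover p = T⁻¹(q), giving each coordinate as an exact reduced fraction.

T1 = [-3/5 4/5 0 0; -4/5 -3/5 0 0; 0 0 1 0; 0 0 0 1]
T2·T1 = [1 0 0 0; 0 1 0 0; 0 0 1 0; 0 0 0 1]
T3·…·T1 = [1 0 0 0; 0 1 -1 0; 0 0 1 0; 0 0 0 1]
det M = 1; M⁻¹ = [1 0 0 0; 0 1 1 0; 0 0 1 0; 0 0 0 1]
M⁻¹ · (-2, -9/2, 0)ᵀ = (-2, -9/2, 0)ᵀ

p = (-2, -9/2, 0)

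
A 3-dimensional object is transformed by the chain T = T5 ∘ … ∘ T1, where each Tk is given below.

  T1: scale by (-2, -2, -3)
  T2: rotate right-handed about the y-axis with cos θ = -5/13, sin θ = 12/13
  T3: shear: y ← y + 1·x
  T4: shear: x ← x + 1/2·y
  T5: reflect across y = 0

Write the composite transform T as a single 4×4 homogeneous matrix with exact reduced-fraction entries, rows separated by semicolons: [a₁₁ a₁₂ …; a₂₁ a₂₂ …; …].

T = [15/13 -1 -54/13 0; -10/13 2 36/13 0; 24/13 0 15/13 0; 0 0 0 1]

T1 = [-2 0 0 0; 0 -2 0 0; 0 0 -3 0; 0 0 0 1]
T2·T1 = [10/13 0 -36/13 0; 0 -2 0 0; 24/13 0 15/13 0; 0 0 0 1]
T3·…·T1 = [10/13 0 -36/13 0; 10/13 -2 -36/13 0; 24/13 0 15/13 0; 0 0 0 1]
T4·…·T1 = [15/13 -1 -54/13 0; 10/13 -2 -36/13 0; 24/13 0 15/13 0; 0 0 0 1]
T5·…·T1 = [15/13 -1 -54/13 0; -10/13 2 36/13 0; 24/13 0 15/13 0; 0 0 0 1]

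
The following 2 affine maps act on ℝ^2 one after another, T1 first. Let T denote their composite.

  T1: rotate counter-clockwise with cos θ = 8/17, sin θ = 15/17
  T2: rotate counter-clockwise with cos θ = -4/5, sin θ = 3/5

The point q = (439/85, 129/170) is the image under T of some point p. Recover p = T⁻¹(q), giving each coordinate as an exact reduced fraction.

p = (-5, 3/2)

T1 = [8/17 -15/17 0; 15/17 8/17 0; 0 0 1]
T2·T1 = [-77/85 36/85 0; -36/85 -77/85 0; 0 0 1]
det M = 1; M⁻¹ = [-77/85 -36/85 0; 36/85 -77/85 0; 0 0 1]
M⁻¹ · (439/85, 129/170)ᵀ = (-5, 3/2)ᵀ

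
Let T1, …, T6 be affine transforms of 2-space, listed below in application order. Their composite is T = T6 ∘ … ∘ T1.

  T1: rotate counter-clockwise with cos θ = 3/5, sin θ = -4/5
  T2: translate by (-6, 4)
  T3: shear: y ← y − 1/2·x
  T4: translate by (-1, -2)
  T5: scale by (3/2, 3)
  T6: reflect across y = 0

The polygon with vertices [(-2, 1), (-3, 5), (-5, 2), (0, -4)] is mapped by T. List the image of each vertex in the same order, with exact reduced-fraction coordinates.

T1 rotate counter-clockwise with cos θ = 3/5, sin θ = -4/5: (-2, 1) → (-2/5, 11/5); (-3, 5) → (11/5, 27/5); (-5, 2) → (-7/5, 26/5); (0, -4) → (-16/5, -12/5)
T2 translate by (-6, 4): (-2/5, 11/5) → (-32/5, 31/5); (11/5, 27/5) → (-19/5, 47/5); (-7/5, 26/5) → (-37/5, 46/5); (-16/5, -12/5) → (-46/5, 8/5)
T3 shear: y ← y − 1/2·x: (-32/5, 31/5) → (-32/5, 47/5); (-19/5, 47/5) → (-19/5, 113/10); (-37/5, 46/5) → (-37/5, 129/10); (-46/5, 8/5) → (-46/5, 31/5)
T4 translate by (-1, -2): (-32/5, 47/5) → (-37/5, 37/5); (-19/5, 113/10) → (-24/5, 93/10); (-37/5, 129/10) → (-42/5, 109/10); (-46/5, 31/5) → (-51/5, 21/5)
T5 scale by (3/2, 3): (-37/5, 37/5) → (-111/10, 111/5); (-24/5, 93/10) → (-36/5, 279/10); (-42/5, 109/10) → (-63/5, 327/10); (-51/5, 21/5) → (-153/10, 63/5)
T6 reflect across y = 0: (-111/10, 111/5) → (-111/10, -111/5); (-36/5, 279/10) → (-36/5, -279/10); (-63/5, 327/10) → (-63/5, -327/10); (-153/10, 63/5) → (-153/10, -63/5)

image vertices: (-111/10, -111/5), (-36/5, -279/10), (-63/5, -327/10), (-153/10, -63/5)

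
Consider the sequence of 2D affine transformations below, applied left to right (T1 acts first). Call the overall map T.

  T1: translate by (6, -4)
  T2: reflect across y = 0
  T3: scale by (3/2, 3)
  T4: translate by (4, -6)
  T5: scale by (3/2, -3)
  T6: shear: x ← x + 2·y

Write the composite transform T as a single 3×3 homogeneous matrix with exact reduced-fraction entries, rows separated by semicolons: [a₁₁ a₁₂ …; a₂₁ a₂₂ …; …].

T = [9/4 18 -33/2; 0 9 -18; 0 0 1]

T1 = [1 0 6; 0 1 -4; 0 0 1]
T2·T1 = [1 0 6; 0 -1 4; 0 0 1]
T3·…·T1 = [3/2 0 9; 0 -3 12; 0 0 1]
T4·…·T1 = [3/2 0 13; 0 -3 6; 0 0 1]
T5·…·T1 = [9/4 0 39/2; 0 9 -18; 0 0 1]
T6·…·T1 = [9/4 18 -33/2; 0 9 -18; 0 0 1]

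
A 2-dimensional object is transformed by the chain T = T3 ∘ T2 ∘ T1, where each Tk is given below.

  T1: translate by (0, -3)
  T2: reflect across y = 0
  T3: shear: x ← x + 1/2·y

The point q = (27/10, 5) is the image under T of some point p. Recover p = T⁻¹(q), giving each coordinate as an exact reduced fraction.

T1 = [1 0 0; 0 1 -3; 0 0 1]
T2·T1 = [1 0 0; 0 -1 3; 0 0 1]
T3·…·T1 = [1 -1/2 3/2; 0 -1 3; 0 0 1]
det M = -1; M⁻¹ = [1 -1/2 0; 0 -1 3; 0 0 1]
M⁻¹ · (27/10, 5)ᵀ = (1/5, -2)ᵀ

p = (1/5, -2)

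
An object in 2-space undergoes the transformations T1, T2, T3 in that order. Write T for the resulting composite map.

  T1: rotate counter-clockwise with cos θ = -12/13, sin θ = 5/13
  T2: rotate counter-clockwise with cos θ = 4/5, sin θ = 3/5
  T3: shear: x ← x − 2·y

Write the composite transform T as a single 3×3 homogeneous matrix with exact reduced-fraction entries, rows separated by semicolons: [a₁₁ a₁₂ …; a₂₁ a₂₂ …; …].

T = [-31/65 142/65 0; -16/65 -63/65 0; 0 0 1]

T1 = [-12/13 -5/13 0; 5/13 -12/13 0; 0 0 1]
T2·T1 = [-63/65 16/65 0; -16/65 -63/65 0; 0 0 1]
T3·…·T1 = [-31/65 142/65 0; -16/65 -63/65 0; 0 0 1]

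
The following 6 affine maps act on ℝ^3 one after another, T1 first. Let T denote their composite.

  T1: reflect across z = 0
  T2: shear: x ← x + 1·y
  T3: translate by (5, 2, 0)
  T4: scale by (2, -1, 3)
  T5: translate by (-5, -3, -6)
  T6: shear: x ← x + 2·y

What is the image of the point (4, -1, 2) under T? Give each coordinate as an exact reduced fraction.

T1 reflect across z = 0: (4, -1, 2) → (4, -1, -2)
T2 shear: x ← x + 1·y: (4, -1, -2) → (3, -1, -2)
T3 translate by (5, 2, 0): (3, -1, -2) → (8, 1, -2)
T4 scale by (2, -1, 3): (8, 1, -2) → (16, -1, -6)
T5 translate by (-5, -3, -6): (16, -1, -6) → (11, -4, -12)
T6 shear: x ← x + 2·y: (11, -4, -12) → (3, -4, -12)

T(p) = (3, -4, -12)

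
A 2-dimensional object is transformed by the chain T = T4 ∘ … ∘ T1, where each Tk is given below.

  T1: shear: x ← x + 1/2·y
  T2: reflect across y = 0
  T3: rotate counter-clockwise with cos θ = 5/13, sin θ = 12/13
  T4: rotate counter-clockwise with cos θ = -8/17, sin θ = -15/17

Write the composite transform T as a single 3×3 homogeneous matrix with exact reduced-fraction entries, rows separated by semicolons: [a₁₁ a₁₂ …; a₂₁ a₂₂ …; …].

T = [140/221 -101/221 0; -171/221 -451/442 0; 0 0 1]

T1 = [1 1/2 0; 0 1 0; 0 0 1]
T2·T1 = [1 1/2 0; 0 -1 0; 0 0 1]
T3·…·T1 = [5/13 29/26 0; 12/13 1/13 0; 0 0 1]
T4·…·T1 = [140/221 -101/221 0; -171/221 -451/442 0; 0 0 1]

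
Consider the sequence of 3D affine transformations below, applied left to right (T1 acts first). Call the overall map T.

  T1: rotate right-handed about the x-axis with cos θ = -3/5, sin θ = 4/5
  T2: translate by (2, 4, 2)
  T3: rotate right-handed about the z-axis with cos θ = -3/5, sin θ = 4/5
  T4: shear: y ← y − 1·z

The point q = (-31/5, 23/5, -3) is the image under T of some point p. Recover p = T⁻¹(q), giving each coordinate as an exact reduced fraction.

p = (3, -4, 3)

T1 = [1 0 0 0; 0 -3/5 -4/5 0; 0 4/5 -3/5 0; 0 0 0 1]
T2·T1 = [1 0 0 2; 0 -3/5 -4/5 4; 0 4/5 -3/5 2; 0 0 0 1]
T3·…·T1 = [-3/5 12/25 16/25 -22/5; 4/5 9/25 12/25 -4/5; 0 4/5 -3/5 2; 0 0 0 1]
T4·…·T1 = [-3/5 12/25 16/25 -22/5; 4/5 -11/25 27/25 -14/5; 0 4/5 -3/5 2; 0 0 0 1]
det M = 1; M⁻¹ = [-3/5 4/5 4/5 -2; 12/25 9/25 29/25 4/5; 16/25 12/25 -3/25 22/5; 0 0 0 1]
M⁻¹ · (-31/5, 23/5, -3)ᵀ = (3, -4, 3)ᵀ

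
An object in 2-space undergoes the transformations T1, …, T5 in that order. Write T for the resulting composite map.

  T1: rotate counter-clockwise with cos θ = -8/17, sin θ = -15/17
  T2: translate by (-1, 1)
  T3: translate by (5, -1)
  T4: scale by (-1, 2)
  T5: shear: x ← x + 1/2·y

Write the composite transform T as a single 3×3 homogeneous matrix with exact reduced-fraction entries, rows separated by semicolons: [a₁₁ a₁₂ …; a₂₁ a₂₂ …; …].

T1 = [-8/17 15/17 0; -15/17 -8/17 0; 0 0 1]
T2·T1 = [-8/17 15/17 -1; -15/17 -8/17 1; 0 0 1]
T3·…·T1 = [-8/17 15/17 4; -15/17 -8/17 0; 0 0 1]
T4·…·T1 = [8/17 -15/17 -4; -30/17 -16/17 0; 0 0 1]
T5·…·T1 = [-7/17 -23/17 -4; -30/17 -16/17 0; 0 0 1]

T = [-7/17 -23/17 -4; -30/17 -16/17 0; 0 0 1]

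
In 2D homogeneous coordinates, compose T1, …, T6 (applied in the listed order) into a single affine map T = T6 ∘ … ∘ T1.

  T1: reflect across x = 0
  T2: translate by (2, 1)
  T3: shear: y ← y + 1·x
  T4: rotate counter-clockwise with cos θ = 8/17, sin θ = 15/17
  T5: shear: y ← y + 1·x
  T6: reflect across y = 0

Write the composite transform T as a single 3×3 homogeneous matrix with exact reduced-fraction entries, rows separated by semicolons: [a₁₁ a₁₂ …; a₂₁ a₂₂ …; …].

T = [7/17 -15/17 -29/17; 16/17 7/17 -25/17; 0 0 1]

T1 = [-1 0 0; 0 1 0; 0 0 1]
T2·T1 = [-1 0 2; 0 1 1; 0 0 1]
T3·…·T1 = [-1 0 2; -1 1 3; 0 0 1]
T4·…·T1 = [7/17 -15/17 -29/17; -23/17 8/17 54/17; 0 0 1]
T5·…·T1 = [7/17 -15/17 -29/17; -16/17 -7/17 25/17; 0 0 1]
T6·…·T1 = [7/17 -15/17 -29/17; 16/17 7/17 -25/17; 0 0 1]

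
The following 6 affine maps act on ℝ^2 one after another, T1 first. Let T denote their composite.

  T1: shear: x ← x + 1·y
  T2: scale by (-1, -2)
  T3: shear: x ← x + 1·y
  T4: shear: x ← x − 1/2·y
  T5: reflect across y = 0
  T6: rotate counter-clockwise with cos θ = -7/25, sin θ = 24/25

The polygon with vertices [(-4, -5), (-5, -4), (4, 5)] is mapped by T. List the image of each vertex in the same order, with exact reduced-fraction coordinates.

T1 shear: x ← x + 1·y: (-4, -5) → (-9, -5); (-5, -4) → (-9, -4); (4, 5) → (9, 5)
T2 scale by (-1, -2): (-9, -5) → (9, 10); (-9, -4) → (9, 8); (9, 5) → (-9, -10)
T3 shear: x ← x + 1·y: (9, 10) → (19, 10); (9, 8) → (17, 8); (-9, -10) → (-19, -10)
T4 shear: x ← x − 1/2·y: (19, 10) → (14, 10); (17, 8) → (13, 8); (-19, -10) → (-14, -10)
T5 reflect across y = 0: (14, 10) → (14, -10); (13, 8) → (13, -8); (-14, -10) → (-14, 10)
T6 rotate counter-clockwise with cos θ = -7/25, sin θ = 24/25: (14, -10) → (142/25, 406/25); (13, -8) → (101/25, 368/25); (-14, 10) → (-142/25, -406/25)

image vertices: (142/25, 406/25), (101/25, 368/25), (-142/25, -406/25)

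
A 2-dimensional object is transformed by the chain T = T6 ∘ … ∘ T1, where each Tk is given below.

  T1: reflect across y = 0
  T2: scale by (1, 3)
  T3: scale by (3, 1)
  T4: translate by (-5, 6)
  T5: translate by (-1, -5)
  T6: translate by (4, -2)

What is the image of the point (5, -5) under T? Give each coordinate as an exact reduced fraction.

T(p) = (13, 14)

T1 reflect across y = 0: (5, -5) → (5, 5)
T2 scale by (1, 3): (5, 5) → (5, 15)
T3 scale by (3, 1): (5, 15) → (15, 15)
T4 translate by (-5, 6): (15, 15) → (10, 21)
T5 translate by (-1, -5): (10, 21) → (9, 16)
T6 translate by (4, -2): (9, 16) → (13, 14)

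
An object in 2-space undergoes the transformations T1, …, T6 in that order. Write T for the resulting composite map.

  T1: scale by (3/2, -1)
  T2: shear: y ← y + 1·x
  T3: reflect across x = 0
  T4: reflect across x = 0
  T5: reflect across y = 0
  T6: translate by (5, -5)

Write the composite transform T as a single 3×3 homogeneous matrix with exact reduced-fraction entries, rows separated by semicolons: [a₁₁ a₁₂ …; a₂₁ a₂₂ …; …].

T1 = [3/2 0 0; 0 -1 0; 0 0 1]
T2·T1 = [3/2 0 0; 3/2 -1 0; 0 0 1]
T3·…·T1 = [-3/2 0 0; 3/2 -1 0; 0 0 1]
T4·…·T1 = [3/2 0 0; 3/2 -1 0; 0 0 1]
T5·…·T1 = [3/2 0 0; -3/2 1 0; 0 0 1]
T6·…·T1 = [3/2 0 5; -3/2 1 -5; 0 0 1]

T = [3/2 0 5; -3/2 1 -5; 0 0 1]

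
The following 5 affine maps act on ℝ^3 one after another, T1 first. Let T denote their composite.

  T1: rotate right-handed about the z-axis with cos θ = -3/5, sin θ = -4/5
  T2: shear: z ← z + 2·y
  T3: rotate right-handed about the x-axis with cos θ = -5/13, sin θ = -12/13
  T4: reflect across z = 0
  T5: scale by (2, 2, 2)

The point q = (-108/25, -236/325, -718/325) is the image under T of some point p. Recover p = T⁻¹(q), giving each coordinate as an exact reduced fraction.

p = (2, -6/5, 1)

T1 = [-3/5 4/5 0 0; -4/5 -3/5 0 0; 0 0 1 0; 0 0 0 1]
T2·T1 = [-3/5 4/5 0 0; -4/5 -3/5 0 0; -8/5 -6/5 1 0; 0 0 0 1]
T3·…·T1 = [-3/5 4/5 0 0; -76/65 -57/65 12/13 0; 88/65 66/65 -5/13 0; 0 0 0 1]
T4·…·T1 = [-3/5 4/5 0 0; -76/65 -57/65 12/13 0; -88/65 -66/65 5/13 0; 0 0 0 1]
T5·…·T1 = [-6/5 8/5 0 0; -152/65 -114/65 24/13 0; -176/65 -132/65 10/13 0; 0 0 0 1]
det M = -8; M⁻¹ = [-3/10 2/13 -24/65 0; 2/5 3/26 -18/65 0; 0 11/13 -19/26 0; 0 0 0 1]
M⁻¹ · (-108/25, -236/325, -718/325)ᵀ = (2, -6/5, 1)ᵀ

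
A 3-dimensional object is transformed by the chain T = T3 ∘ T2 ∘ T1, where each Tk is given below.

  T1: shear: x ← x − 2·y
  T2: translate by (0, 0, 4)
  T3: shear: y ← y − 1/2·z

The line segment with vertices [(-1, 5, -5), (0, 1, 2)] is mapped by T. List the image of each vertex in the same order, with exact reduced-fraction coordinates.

T1 shear: x ← x − 2·y: (-1, 5, -5) → (-11, 5, -5); (0, 1, 2) → (-2, 1, 2)
T2 translate by (0, 0, 4): (-11, 5, -5) → (-11, 5, -1); (-2, 1, 2) → (-2, 1, 6)
T3 shear: y ← y − 1/2·z: (-11, 5, -1) → (-11, 11/2, -1); (-2, 1, 6) → (-2, -2, 6)

image vertices: (-11, 11/2, -1), (-2, -2, 6)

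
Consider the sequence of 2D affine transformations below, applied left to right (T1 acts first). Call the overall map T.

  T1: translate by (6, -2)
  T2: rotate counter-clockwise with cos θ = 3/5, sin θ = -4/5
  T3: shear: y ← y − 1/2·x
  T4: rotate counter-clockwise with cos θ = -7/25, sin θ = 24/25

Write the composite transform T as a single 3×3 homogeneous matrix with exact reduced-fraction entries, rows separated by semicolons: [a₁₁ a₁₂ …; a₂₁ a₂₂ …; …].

T1 = [1 0 6; 0 1 -2; 0 0 1]
T2·T1 = [3/5 4/5 2; -4/5 3/5 -6; 0 0 1]
T3·…·T1 = [3/5 4/5 2; -11/10 1/5 -7; 0 0 1]
T4·…·T1 = [111/125 -52/125 154/25; 221/250 89/125 97/25; 0 0 1]

T = [111/125 -52/125 154/25; 221/250 89/125 97/25; 0 0 1]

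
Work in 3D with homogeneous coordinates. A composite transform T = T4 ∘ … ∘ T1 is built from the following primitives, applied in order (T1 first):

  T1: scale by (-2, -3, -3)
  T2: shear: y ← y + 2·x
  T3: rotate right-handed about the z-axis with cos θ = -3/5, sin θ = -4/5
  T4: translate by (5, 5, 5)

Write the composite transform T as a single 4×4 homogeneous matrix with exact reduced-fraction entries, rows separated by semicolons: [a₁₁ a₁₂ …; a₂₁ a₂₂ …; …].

T1 = [-2 0 0 0; 0 -3 0 0; 0 0 -3 0; 0 0 0 1]
T2·T1 = [-2 0 0 0; -4 -3 0 0; 0 0 -3 0; 0 0 0 1]
T3·…·T1 = [-2 -12/5 0 0; 4 9/5 0 0; 0 0 -3 0; 0 0 0 1]
T4·…·T1 = [-2 -12/5 0 5; 4 9/5 0 5; 0 0 -3 5; 0 0 0 1]

T = [-2 -12/5 0 5; 4 9/5 0 5; 0 0 -3 5; 0 0 0 1]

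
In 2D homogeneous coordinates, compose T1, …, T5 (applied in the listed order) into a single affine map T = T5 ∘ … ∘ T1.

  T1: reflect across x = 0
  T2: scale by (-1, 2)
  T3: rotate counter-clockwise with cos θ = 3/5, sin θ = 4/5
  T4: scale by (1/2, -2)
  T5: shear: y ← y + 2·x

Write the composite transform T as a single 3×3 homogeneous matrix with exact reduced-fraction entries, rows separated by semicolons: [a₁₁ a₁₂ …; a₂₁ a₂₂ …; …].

T = [3/10 -4/5 0; -1 -4 0; 0 0 1]

T1 = [-1 0 0; 0 1 0; 0 0 1]
T2·T1 = [1 0 0; 0 2 0; 0 0 1]
T3·…·T1 = [3/5 -8/5 0; 4/5 6/5 0; 0 0 1]
T4·…·T1 = [3/10 -4/5 0; -8/5 -12/5 0; 0 0 1]
T5·…·T1 = [3/10 -4/5 0; -1 -4 0; 0 0 1]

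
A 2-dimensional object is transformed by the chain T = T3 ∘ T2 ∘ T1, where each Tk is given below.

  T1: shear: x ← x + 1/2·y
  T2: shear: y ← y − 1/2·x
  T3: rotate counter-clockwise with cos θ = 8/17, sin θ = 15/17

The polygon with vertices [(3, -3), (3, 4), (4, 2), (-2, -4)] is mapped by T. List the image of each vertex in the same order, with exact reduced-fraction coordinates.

T1 shear: x ← x + 1/2·y: (3, -3) → (3/2, -3); (3, 4) → (5, 4); (4, 2) → (5, 2); (-2, -4) → (-4, -4)
T2 shear: y ← y − 1/2·x: (3/2, -3) → (3/2, -15/4); (5, 4) → (5, 3/2); (5, 2) → (5, -1/2); (-4, -4) → (-4, -2)
T3 rotate counter-clockwise with cos θ = 8/17, sin θ = 15/17: (3/2, -15/4) → (273/68, -15/34); (5, 3/2) → (35/34, 87/17); (5, -1/2) → (95/34, 71/17); (-4, -2) → (-2/17, -76/17)

image vertices: (273/68, -15/34), (35/34, 87/17), (95/34, 71/17), (-2/17, -76/17)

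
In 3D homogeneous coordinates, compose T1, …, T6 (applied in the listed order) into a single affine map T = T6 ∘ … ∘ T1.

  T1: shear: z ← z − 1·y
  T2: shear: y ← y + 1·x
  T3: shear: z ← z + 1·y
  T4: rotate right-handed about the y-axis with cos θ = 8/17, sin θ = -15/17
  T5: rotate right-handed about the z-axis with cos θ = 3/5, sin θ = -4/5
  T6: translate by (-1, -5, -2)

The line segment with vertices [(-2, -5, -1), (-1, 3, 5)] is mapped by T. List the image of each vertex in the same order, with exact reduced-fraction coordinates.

image vertices: (-474/85, -898/85, -88/17), (-9/5, -3/5, -1)

T1 shear: z ← z − 1·y: (-2, -5, -1) → (-2, -5, 4); (-1, 3, 5) → (-1, 3, 2)
T2 shear: y ← y + 1·x: (-2, -5, 4) → (-2, -7, 4); (-1, 3, 2) → (-1, 2, 2)
T3 shear: z ← z + 1·y: (-2, -7, 4) → (-2, -7, -3); (-1, 2, 2) → (-1, 2, 4)
T4 rotate right-handed about the y-axis with cos θ = 8/17, sin θ = -15/17: (-2, -7, -3) → (29/17, -7, -54/17); (-1, 2, 4) → (-4, 2, 1)
T5 rotate right-handed about the z-axis with cos θ = 3/5, sin θ = -4/5: (29/17, -7, -54/17) → (-389/85, -473/85, -54/17); (-4, 2, 1) → (-4/5, 22/5, 1)
T6 translate by (-1, -5, -2): (-389/85, -473/85, -54/17) → (-474/85, -898/85, -88/17); (-4/5, 22/5, 1) → (-9/5, -3/5, -1)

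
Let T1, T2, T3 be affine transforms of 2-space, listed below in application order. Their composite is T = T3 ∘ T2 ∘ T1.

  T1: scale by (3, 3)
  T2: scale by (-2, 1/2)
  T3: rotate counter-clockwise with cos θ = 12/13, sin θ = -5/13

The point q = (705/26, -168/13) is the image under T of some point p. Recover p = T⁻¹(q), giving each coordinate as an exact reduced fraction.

T1 = [3 0 0; 0 3 0; 0 0 1]
T2·T1 = [-6 0 0; 0 3/2 0; 0 0 1]
T3·…·T1 = [-72/13 15/26 0; 30/13 18/13 0; 0 0 1]
det M = -9; M⁻¹ = [-2/13 5/78 0; 10/39 8/13 0; 0 0 1]
M⁻¹ · (705/26, -168/13)ᵀ = (-5, -1)ᵀ

p = (-5, -1)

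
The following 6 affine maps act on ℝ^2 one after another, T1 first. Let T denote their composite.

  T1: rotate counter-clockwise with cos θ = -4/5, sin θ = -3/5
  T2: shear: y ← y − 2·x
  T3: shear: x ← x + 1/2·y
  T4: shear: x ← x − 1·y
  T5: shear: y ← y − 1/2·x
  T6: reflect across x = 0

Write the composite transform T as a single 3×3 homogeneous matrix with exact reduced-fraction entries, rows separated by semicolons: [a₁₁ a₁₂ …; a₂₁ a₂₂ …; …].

T = [13/10 -8/5 0; 33/20 -14/5 0; 0 0 1]

T1 = [-4/5 3/5 0; -3/5 -4/5 0; 0 0 1]
T2·T1 = [-4/5 3/5 0; 1 -2 0; 0 0 1]
T3·…·T1 = [-3/10 -2/5 0; 1 -2 0; 0 0 1]
T4·…·T1 = [-13/10 8/5 0; 1 -2 0; 0 0 1]
T5·…·T1 = [-13/10 8/5 0; 33/20 -14/5 0; 0 0 1]
T6·…·T1 = [13/10 -8/5 0; 33/20 -14/5 0; 0 0 1]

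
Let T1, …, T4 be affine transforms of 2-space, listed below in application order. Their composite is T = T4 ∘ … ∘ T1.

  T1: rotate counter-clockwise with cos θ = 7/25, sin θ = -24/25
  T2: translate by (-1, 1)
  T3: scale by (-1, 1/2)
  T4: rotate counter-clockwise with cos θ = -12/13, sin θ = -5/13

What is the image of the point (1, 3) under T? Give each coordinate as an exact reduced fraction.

T1 rotate counter-clockwise with cos θ = 7/25, sin θ = -24/25: (1, 3) → (79/25, -3/25)
T2 translate by (-1, 1): (79/25, -3/25) → (54/25, 22/25)
T3 scale by (-1, 1/2): (54/25, 22/25) → (-54/25, 11/25)
T4 rotate counter-clockwise with cos θ = -12/13, sin θ = -5/13: (-54/25, 11/25) → (703/325, 138/325)

T(p) = (703/325, 138/325)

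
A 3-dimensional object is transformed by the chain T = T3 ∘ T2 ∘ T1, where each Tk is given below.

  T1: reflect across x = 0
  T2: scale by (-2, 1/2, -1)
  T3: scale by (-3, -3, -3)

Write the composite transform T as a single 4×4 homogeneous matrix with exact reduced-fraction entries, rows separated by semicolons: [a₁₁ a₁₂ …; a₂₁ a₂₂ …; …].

T1 = [-1 0 0 0; 0 1 0 0; 0 0 1 0; 0 0 0 1]
T2·T1 = [2 0 0 0; 0 1/2 0 0; 0 0 -1 0; 0 0 0 1]
T3·…·T1 = [-6 0 0 0; 0 -3/2 0 0; 0 0 3 0; 0 0 0 1]

T = [-6 0 0 0; 0 -3/2 0 0; 0 0 3 0; 0 0 0 1]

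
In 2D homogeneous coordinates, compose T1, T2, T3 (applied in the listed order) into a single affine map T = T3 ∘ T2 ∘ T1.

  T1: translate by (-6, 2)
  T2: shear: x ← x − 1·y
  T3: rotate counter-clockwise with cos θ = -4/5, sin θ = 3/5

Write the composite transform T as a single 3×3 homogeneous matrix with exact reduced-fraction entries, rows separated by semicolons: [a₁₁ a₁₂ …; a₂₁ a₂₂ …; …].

T1 = [1 0 -6; 0 1 2; 0 0 1]
T2·T1 = [1 -1 -8; 0 1 2; 0 0 1]
T3·…·T1 = [-4/5 1/5 26/5; 3/5 -7/5 -32/5; 0 0 1]

T = [-4/5 1/5 26/5; 3/5 -7/5 -32/5; 0 0 1]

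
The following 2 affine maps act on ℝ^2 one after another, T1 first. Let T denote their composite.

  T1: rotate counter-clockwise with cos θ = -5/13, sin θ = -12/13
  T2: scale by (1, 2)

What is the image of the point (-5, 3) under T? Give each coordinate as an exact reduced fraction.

T(p) = (61/13, 90/13)

T1 rotate counter-clockwise with cos θ = -5/13, sin θ = -12/13: (-5, 3) → (61/13, 45/13)
T2 scale by (1, 2): (61/13, 45/13) → (61/13, 90/13)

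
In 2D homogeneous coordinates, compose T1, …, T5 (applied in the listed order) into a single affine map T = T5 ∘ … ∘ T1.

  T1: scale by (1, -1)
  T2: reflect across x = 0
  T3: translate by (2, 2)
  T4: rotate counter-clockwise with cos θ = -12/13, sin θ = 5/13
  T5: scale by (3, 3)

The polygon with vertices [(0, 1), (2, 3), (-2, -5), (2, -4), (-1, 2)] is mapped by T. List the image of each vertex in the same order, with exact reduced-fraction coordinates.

T1 scale by (1, -1): (0, 1) → (0, -1); (2, 3) → (2, -3); (-2, -5) → (-2, 5); (2, -4) → (2, 4); (-1, 2) → (-1, -2)
T2 reflect across x = 0: (0, -1) → (0, -1); (2, -3) → (-2, -3); (-2, 5) → (2, 5); (2, 4) → (-2, 4); (-1, -2) → (1, -2)
T3 translate by (2, 2): (0, -1) → (2, 1); (-2, -3) → (0, -1); (2, 5) → (4, 7); (-2, 4) → (0, 6); (1, -2) → (3, 0)
T4 rotate counter-clockwise with cos θ = -12/13, sin θ = 5/13: (2, 1) → (-29/13, -2/13); (0, -1) → (5/13, 12/13); (4, 7) → (-83/13, -64/13); (0, 6) → (-30/13, -72/13); (3, 0) → (-36/13, 15/13)
T5 scale by (3, 3): (-29/13, -2/13) → (-87/13, -6/13); (5/13, 12/13) → (15/13, 36/13); (-83/13, -64/13) → (-249/13, -192/13); (-30/13, -72/13) → (-90/13, -216/13); (-36/13, 15/13) → (-108/13, 45/13)

image vertices: (-87/13, -6/13), (15/13, 36/13), (-249/13, -192/13), (-90/13, -216/13), (-108/13, 45/13)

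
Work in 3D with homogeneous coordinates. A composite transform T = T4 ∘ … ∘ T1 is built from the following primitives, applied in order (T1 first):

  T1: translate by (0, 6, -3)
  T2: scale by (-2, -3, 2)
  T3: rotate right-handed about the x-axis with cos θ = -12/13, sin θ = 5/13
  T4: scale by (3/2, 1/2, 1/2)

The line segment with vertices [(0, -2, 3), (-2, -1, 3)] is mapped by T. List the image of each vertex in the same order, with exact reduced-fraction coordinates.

image vertices: (0, 72/13, -30/13), (6, 90/13, -75/26)

T1 translate by (0, 6, -3): (0, -2, 3) → (0, 4, 0); (-2, -1, 3) → (-2, 5, 0)
T2 scale by (-2, -3, 2): (0, 4, 0) → (0, -12, 0); (-2, 5, 0) → (4, -15, 0)
T3 rotate right-handed about the x-axis with cos θ = -12/13, sin θ = 5/13: (0, -12, 0) → (0, 144/13, -60/13); (4, -15, 0) → (4, 180/13, -75/13)
T4 scale by (3/2, 1/2, 1/2): (0, 144/13, -60/13) → (0, 72/13, -30/13); (4, 180/13, -75/13) → (6, 90/13, -75/26)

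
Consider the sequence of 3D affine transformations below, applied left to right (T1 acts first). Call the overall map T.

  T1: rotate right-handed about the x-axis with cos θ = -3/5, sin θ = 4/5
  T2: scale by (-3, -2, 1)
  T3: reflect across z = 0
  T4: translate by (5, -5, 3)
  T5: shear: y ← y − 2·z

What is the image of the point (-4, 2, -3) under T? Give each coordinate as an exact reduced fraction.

T(p) = (17, -33/5, -2/5)

T1 rotate right-handed about the x-axis with cos θ = -3/5, sin θ = 4/5: (-4, 2, -3) → (-4, 6/5, 17/5)
T2 scale by (-3, -2, 1): (-4, 6/5, 17/5) → (12, -12/5, 17/5)
T3 reflect across z = 0: (12, -12/5, 17/5) → (12, -12/5, -17/5)
T4 translate by (5, -5, 3): (12, -12/5, -17/5) → (17, -37/5, -2/5)
T5 shear: y ← y − 2·z: (17, -37/5, -2/5) → (17, -33/5, -2/5)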